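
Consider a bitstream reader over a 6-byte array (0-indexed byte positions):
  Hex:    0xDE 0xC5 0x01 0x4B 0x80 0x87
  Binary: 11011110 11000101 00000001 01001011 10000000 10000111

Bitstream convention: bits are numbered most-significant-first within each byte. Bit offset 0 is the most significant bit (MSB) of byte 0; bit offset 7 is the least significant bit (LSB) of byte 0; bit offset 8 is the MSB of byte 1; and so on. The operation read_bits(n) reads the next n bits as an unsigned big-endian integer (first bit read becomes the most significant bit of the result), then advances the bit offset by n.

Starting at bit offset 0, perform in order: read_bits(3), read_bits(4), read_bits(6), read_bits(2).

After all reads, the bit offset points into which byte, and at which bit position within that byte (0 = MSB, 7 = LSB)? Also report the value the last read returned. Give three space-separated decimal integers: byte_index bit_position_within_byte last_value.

Answer: 1 7 2

Derivation:
Read 1: bits[0:3] width=3 -> value=6 (bin 110); offset now 3 = byte 0 bit 3; 45 bits remain
Read 2: bits[3:7] width=4 -> value=15 (bin 1111); offset now 7 = byte 0 bit 7; 41 bits remain
Read 3: bits[7:13] width=6 -> value=24 (bin 011000); offset now 13 = byte 1 bit 5; 35 bits remain
Read 4: bits[13:15] width=2 -> value=2 (bin 10); offset now 15 = byte 1 bit 7; 33 bits remain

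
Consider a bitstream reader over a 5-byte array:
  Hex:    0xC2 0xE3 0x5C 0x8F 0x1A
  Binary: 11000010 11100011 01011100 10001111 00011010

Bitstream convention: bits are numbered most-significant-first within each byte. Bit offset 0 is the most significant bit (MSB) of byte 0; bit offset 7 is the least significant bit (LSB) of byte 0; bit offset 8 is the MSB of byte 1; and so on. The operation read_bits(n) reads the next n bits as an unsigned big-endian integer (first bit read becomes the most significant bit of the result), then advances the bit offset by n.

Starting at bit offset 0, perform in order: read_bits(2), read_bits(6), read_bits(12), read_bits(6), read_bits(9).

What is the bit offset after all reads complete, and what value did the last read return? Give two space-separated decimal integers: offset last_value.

Read 1: bits[0:2] width=2 -> value=3 (bin 11); offset now 2 = byte 0 bit 2; 38 bits remain
Read 2: bits[2:8] width=6 -> value=2 (bin 000010); offset now 8 = byte 1 bit 0; 32 bits remain
Read 3: bits[8:20] width=12 -> value=3637 (bin 111000110101); offset now 20 = byte 2 bit 4; 20 bits remain
Read 4: bits[20:26] width=6 -> value=50 (bin 110010); offset now 26 = byte 3 bit 2; 14 bits remain
Read 5: bits[26:35] width=9 -> value=120 (bin 001111000); offset now 35 = byte 4 bit 3; 5 bits remain

Answer: 35 120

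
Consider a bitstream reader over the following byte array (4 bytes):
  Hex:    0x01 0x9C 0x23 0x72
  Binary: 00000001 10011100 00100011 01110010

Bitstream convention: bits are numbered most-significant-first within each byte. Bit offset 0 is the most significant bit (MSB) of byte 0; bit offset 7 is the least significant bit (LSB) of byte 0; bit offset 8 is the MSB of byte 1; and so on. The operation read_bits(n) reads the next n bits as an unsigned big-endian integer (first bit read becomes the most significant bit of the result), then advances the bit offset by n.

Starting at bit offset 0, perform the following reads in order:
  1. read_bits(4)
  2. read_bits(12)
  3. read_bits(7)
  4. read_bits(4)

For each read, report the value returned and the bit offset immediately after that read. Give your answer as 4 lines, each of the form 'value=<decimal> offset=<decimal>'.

Read 1: bits[0:4] width=4 -> value=0 (bin 0000); offset now 4 = byte 0 bit 4; 28 bits remain
Read 2: bits[4:16] width=12 -> value=412 (bin 000110011100); offset now 16 = byte 2 bit 0; 16 bits remain
Read 3: bits[16:23] width=7 -> value=17 (bin 0010001); offset now 23 = byte 2 bit 7; 9 bits remain
Read 4: bits[23:27] width=4 -> value=11 (bin 1011); offset now 27 = byte 3 bit 3; 5 bits remain

Answer: value=0 offset=4
value=412 offset=16
value=17 offset=23
value=11 offset=27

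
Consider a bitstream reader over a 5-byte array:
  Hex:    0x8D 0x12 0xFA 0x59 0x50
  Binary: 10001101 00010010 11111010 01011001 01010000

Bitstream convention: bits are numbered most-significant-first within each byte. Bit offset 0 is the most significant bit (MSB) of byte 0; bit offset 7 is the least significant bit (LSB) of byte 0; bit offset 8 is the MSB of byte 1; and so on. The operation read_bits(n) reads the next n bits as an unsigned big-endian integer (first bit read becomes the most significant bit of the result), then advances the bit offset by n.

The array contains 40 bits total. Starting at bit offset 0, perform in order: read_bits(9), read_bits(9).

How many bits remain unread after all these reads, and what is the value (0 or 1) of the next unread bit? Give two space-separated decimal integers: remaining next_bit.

Read 1: bits[0:9] width=9 -> value=282 (bin 100011010); offset now 9 = byte 1 bit 1; 31 bits remain
Read 2: bits[9:18] width=9 -> value=75 (bin 001001011); offset now 18 = byte 2 bit 2; 22 bits remain

Answer: 22 1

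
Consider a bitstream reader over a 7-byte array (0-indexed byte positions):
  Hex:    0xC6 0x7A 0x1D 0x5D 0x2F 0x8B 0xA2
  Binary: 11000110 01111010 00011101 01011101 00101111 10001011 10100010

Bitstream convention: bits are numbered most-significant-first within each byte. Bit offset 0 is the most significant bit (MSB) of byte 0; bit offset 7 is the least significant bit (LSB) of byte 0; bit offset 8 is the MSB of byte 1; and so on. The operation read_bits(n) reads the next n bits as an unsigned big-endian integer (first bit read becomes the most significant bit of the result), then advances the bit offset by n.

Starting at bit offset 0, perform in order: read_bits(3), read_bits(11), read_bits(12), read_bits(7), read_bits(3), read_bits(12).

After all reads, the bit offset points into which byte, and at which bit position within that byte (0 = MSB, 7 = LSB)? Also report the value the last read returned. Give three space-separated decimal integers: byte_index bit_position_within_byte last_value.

Answer: 6 0 3979

Derivation:
Read 1: bits[0:3] width=3 -> value=6 (bin 110); offset now 3 = byte 0 bit 3; 53 bits remain
Read 2: bits[3:14] width=11 -> value=414 (bin 00110011110); offset now 14 = byte 1 bit 6; 42 bits remain
Read 3: bits[14:26] width=12 -> value=2165 (bin 100001110101); offset now 26 = byte 3 bit 2; 30 bits remain
Read 4: bits[26:33] width=7 -> value=58 (bin 0111010); offset now 33 = byte 4 bit 1; 23 bits remain
Read 5: bits[33:36] width=3 -> value=2 (bin 010); offset now 36 = byte 4 bit 4; 20 bits remain
Read 6: bits[36:48] width=12 -> value=3979 (bin 111110001011); offset now 48 = byte 6 bit 0; 8 bits remain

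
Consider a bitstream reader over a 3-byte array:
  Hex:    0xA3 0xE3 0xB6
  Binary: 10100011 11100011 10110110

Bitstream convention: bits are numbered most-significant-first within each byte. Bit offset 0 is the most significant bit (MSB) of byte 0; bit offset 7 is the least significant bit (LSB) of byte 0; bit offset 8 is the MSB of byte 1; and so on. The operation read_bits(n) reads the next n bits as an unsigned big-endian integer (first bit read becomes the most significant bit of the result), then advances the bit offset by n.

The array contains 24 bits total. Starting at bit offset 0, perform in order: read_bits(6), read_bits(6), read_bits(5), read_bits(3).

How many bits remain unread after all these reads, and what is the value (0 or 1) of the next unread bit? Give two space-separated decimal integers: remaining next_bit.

Read 1: bits[0:6] width=6 -> value=40 (bin 101000); offset now 6 = byte 0 bit 6; 18 bits remain
Read 2: bits[6:12] width=6 -> value=62 (bin 111110); offset now 12 = byte 1 bit 4; 12 bits remain
Read 3: bits[12:17] width=5 -> value=7 (bin 00111); offset now 17 = byte 2 bit 1; 7 bits remain
Read 4: bits[17:20] width=3 -> value=3 (bin 011); offset now 20 = byte 2 bit 4; 4 bits remain

Answer: 4 0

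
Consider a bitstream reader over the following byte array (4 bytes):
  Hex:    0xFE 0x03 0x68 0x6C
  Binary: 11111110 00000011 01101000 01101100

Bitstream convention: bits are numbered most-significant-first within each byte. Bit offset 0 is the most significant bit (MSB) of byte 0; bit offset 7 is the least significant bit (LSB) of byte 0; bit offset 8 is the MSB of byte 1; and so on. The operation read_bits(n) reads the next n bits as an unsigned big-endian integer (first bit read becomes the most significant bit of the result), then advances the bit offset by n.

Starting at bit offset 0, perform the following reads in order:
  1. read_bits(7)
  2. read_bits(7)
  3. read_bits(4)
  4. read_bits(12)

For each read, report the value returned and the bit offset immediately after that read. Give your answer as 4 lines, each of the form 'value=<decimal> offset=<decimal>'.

Answer: value=127 offset=7
value=0 offset=14
value=13 offset=18
value=2587 offset=30

Derivation:
Read 1: bits[0:7] width=7 -> value=127 (bin 1111111); offset now 7 = byte 0 bit 7; 25 bits remain
Read 2: bits[7:14] width=7 -> value=0 (bin 0000000); offset now 14 = byte 1 bit 6; 18 bits remain
Read 3: bits[14:18] width=4 -> value=13 (bin 1101); offset now 18 = byte 2 bit 2; 14 bits remain
Read 4: bits[18:30] width=12 -> value=2587 (bin 101000011011); offset now 30 = byte 3 bit 6; 2 bits remain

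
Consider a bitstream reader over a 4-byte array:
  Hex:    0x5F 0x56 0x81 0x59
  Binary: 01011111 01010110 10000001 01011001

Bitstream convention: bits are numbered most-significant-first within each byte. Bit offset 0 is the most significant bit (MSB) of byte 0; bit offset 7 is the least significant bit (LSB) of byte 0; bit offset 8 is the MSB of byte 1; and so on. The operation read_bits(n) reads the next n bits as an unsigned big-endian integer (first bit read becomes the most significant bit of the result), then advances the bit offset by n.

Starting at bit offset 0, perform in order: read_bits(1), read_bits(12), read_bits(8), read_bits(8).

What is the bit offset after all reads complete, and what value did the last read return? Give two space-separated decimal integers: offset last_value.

Answer: 29 43

Derivation:
Read 1: bits[0:1] width=1 -> value=0 (bin 0); offset now 1 = byte 0 bit 1; 31 bits remain
Read 2: bits[1:13] width=12 -> value=3050 (bin 101111101010); offset now 13 = byte 1 bit 5; 19 bits remain
Read 3: bits[13:21] width=8 -> value=208 (bin 11010000); offset now 21 = byte 2 bit 5; 11 bits remain
Read 4: bits[21:29] width=8 -> value=43 (bin 00101011); offset now 29 = byte 3 bit 5; 3 bits remain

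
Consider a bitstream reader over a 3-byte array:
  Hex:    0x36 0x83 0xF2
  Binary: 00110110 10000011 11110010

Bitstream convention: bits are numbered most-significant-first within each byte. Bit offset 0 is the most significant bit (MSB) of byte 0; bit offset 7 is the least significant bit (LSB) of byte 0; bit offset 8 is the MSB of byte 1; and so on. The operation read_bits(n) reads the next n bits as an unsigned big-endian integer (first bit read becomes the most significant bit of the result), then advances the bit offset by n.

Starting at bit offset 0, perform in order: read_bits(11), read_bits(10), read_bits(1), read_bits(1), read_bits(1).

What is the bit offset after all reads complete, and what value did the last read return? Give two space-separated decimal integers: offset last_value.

Answer: 24 0

Derivation:
Read 1: bits[0:11] width=11 -> value=436 (bin 00110110100); offset now 11 = byte 1 bit 3; 13 bits remain
Read 2: bits[11:21] width=10 -> value=126 (bin 0001111110); offset now 21 = byte 2 bit 5; 3 bits remain
Read 3: bits[21:22] width=1 -> value=0 (bin 0); offset now 22 = byte 2 bit 6; 2 bits remain
Read 4: bits[22:23] width=1 -> value=1 (bin 1); offset now 23 = byte 2 bit 7; 1 bits remain
Read 5: bits[23:24] width=1 -> value=0 (bin 0); offset now 24 = byte 3 bit 0; 0 bits remain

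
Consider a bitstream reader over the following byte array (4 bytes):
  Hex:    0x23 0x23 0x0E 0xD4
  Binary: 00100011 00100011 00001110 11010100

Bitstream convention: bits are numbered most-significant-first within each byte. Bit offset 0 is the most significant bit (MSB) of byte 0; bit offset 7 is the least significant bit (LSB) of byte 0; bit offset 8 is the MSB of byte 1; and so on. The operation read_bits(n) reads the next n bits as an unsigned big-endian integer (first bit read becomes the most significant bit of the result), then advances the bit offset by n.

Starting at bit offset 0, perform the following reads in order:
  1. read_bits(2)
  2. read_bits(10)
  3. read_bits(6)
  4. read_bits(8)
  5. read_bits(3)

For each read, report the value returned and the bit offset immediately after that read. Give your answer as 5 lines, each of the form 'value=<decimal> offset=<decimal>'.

Read 1: bits[0:2] width=2 -> value=0 (bin 00); offset now 2 = byte 0 bit 2; 30 bits remain
Read 2: bits[2:12] width=10 -> value=562 (bin 1000110010); offset now 12 = byte 1 bit 4; 20 bits remain
Read 3: bits[12:18] width=6 -> value=12 (bin 001100); offset now 18 = byte 2 bit 2; 14 bits remain
Read 4: bits[18:26] width=8 -> value=59 (bin 00111011); offset now 26 = byte 3 bit 2; 6 bits remain
Read 5: bits[26:29] width=3 -> value=2 (bin 010); offset now 29 = byte 3 bit 5; 3 bits remain

Answer: value=0 offset=2
value=562 offset=12
value=12 offset=18
value=59 offset=26
value=2 offset=29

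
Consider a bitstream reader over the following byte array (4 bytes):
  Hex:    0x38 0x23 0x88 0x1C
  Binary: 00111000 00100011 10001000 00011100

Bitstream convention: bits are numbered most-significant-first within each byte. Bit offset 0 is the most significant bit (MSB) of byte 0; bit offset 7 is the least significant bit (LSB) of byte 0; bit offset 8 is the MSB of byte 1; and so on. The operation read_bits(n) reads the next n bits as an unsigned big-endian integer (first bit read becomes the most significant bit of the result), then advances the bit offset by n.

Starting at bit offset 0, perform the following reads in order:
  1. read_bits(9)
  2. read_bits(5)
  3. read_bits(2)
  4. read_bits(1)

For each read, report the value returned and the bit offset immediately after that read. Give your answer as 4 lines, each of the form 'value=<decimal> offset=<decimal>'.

Answer: value=112 offset=9
value=8 offset=14
value=3 offset=16
value=1 offset=17

Derivation:
Read 1: bits[0:9] width=9 -> value=112 (bin 001110000); offset now 9 = byte 1 bit 1; 23 bits remain
Read 2: bits[9:14] width=5 -> value=8 (bin 01000); offset now 14 = byte 1 bit 6; 18 bits remain
Read 3: bits[14:16] width=2 -> value=3 (bin 11); offset now 16 = byte 2 bit 0; 16 bits remain
Read 4: bits[16:17] width=1 -> value=1 (bin 1); offset now 17 = byte 2 bit 1; 15 bits remain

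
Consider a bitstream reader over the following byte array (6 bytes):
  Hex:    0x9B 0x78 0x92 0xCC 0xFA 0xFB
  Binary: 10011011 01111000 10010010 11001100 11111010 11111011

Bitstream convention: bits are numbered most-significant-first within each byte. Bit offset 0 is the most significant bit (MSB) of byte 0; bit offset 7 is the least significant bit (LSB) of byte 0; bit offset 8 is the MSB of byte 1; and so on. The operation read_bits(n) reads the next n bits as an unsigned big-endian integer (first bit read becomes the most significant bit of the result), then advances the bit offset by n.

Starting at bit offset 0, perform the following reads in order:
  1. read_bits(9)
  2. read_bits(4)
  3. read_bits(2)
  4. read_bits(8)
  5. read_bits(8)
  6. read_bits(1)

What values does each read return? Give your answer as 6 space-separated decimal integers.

Answer: 310 15 0 73 102 0

Derivation:
Read 1: bits[0:9] width=9 -> value=310 (bin 100110110); offset now 9 = byte 1 bit 1; 39 bits remain
Read 2: bits[9:13] width=4 -> value=15 (bin 1111); offset now 13 = byte 1 bit 5; 35 bits remain
Read 3: bits[13:15] width=2 -> value=0 (bin 00); offset now 15 = byte 1 bit 7; 33 bits remain
Read 4: bits[15:23] width=8 -> value=73 (bin 01001001); offset now 23 = byte 2 bit 7; 25 bits remain
Read 5: bits[23:31] width=8 -> value=102 (bin 01100110); offset now 31 = byte 3 bit 7; 17 bits remain
Read 6: bits[31:32] width=1 -> value=0 (bin 0); offset now 32 = byte 4 bit 0; 16 bits remain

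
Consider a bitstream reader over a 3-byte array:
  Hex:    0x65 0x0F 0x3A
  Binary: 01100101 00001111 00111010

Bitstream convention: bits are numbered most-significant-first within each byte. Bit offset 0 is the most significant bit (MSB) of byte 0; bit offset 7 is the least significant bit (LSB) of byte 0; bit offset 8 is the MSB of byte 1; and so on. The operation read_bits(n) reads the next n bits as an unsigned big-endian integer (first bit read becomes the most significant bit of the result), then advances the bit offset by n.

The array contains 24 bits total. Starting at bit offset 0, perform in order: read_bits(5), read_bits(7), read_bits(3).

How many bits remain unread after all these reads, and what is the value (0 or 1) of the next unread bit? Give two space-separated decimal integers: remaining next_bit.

Read 1: bits[0:5] width=5 -> value=12 (bin 01100); offset now 5 = byte 0 bit 5; 19 bits remain
Read 2: bits[5:12] width=7 -> value=80 (bin 1010000); offset now 12 = byte 1 bit 4; 12 bits remain
Read 3: bits[12:15] width=3 -> value=7 (bin 111); offset now 15 = byte 1 bit 7; 9 bits remain

Answer: 9 1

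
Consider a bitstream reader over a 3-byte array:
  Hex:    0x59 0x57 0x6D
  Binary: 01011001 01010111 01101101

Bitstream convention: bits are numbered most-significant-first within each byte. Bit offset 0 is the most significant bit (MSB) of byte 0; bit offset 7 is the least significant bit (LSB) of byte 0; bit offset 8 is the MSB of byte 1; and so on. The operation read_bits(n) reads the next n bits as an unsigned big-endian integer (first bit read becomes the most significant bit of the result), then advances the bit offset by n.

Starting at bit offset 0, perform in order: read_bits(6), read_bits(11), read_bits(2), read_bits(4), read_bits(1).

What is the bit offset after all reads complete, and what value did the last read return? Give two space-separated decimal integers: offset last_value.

Read 1: bits[0:6] width=6 -> value=22 (bin 010110); offset now 6 = byte 0 bit 6; 18 bits remain
Read 2: bits[6:17] width=11 -> value=686 (bin 01010101110); offset now 17 = byte 2 bit 1; 7 bits remain
Read 3: bits[17:19] width=2 -> value=3 (bin 11); offset now 19 = byte 2 bit 3; 5 bits remain
Read 4: bits[19:23] width=4 -> value=6 (bin 0110); offset now 23 = byte 2 bit 7; 1 bits remain
Read 5: bits[23:24] width=1 -> value=1 (bin 1); offset now 24 = byte 3 bit 0; 0 bits remain

Answer: 24 1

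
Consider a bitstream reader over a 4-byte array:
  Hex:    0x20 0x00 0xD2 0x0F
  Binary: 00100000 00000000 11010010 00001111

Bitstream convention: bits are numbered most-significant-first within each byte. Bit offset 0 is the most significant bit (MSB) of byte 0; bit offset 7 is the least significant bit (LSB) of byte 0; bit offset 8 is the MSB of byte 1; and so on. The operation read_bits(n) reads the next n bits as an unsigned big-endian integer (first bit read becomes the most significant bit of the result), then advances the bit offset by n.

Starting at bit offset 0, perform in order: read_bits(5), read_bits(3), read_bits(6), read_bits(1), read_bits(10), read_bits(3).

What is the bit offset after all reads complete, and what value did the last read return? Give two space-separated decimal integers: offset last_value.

Answer: 28 0

Derivation:
Read 1: bits[0:5] width=5 -> value=4 (bin 00100); offset now 5 = byte 0 bit 5; 27 bits remain
Read 2: bits[5:8] width=3 -> value=0 (bin 000); offset now 8 = byte 1 bit 0; 24 bits remain
Read 3: bits[8:14] width=6 -> value=0 (bin 000000); offset now 14 = byte 1 bit 6; 18 bits remain
Read 4: bits[14:15] width=1 -> value=0 (bin 0); offset now 15 = byte 1 bit 7; 17 bits remain
Read 5: bits[15:25] width=10 -> value=420 (bin 0110100100); offset now 25 = byte 3 bit 1; 7 bits remain
Read 6: bits[25:28] width=3 -> value=0 (bin 000); offset now 28 = byte 3 bit 4; 4 bits remain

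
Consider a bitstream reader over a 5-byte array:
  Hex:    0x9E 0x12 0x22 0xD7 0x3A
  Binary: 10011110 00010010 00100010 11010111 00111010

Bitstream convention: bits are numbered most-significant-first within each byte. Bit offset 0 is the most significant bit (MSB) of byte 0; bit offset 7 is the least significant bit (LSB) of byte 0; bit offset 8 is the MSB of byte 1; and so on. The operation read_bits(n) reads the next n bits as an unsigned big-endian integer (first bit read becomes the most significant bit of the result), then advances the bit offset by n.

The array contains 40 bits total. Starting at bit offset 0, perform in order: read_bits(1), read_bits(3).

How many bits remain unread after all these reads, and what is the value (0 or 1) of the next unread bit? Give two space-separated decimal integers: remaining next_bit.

Answer: 36 1

Derivation:
Read 1: bits[0:1] width=1 -> value=1 (bin 1); offset now 1 = byte 0 bit 1; 39 bits remain
Read 2: bits[1:4] width=3 -> value=1 (bin 001); offset now 4 = byte 0 bit 4; 36 bits remain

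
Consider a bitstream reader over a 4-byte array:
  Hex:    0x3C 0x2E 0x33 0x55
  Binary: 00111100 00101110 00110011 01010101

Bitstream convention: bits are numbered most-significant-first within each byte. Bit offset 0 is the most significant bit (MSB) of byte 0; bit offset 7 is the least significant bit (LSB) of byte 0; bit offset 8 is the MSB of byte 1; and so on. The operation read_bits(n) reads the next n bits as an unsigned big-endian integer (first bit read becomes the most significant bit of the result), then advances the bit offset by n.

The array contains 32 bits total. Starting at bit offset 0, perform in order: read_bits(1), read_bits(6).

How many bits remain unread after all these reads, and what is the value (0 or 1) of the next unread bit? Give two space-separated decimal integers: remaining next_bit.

Answer: 25 0

Derivation:
Read 1: bits[0:1] width=1 -> value=0 (bin 0); offset now 1 = byte 0 bit 1; 31 bits remain
Read 2: bits[1:7] width=6 -> value=30 (bin 011110); offset now 7 = byte 0 bit 7; 25 bits remain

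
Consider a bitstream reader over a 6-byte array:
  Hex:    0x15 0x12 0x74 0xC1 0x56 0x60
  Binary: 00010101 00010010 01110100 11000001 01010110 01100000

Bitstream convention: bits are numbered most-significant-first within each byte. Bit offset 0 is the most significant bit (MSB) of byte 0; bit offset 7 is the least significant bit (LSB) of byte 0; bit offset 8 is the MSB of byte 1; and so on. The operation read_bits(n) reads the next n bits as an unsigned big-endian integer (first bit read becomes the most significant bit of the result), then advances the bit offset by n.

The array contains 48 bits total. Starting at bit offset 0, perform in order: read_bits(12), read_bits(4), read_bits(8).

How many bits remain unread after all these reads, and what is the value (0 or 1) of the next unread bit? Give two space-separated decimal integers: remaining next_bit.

Answer: 24 1

Derivation:
Read 1: bits[0:12] width=12 -> value=337 (bin 000101010001); offset now 12 = byte 1 bit 4; 36 bits remain
Read 2: bits[12:16] width=4 -> value=2 (bin 0010); offset now 16 = byte 2 bit 0; 32 bits remain
Read 3: bits[16:24] width=8 -> value=116 (bin 01110100); offset now 24 = byte 3 bit 0; 24 bits remain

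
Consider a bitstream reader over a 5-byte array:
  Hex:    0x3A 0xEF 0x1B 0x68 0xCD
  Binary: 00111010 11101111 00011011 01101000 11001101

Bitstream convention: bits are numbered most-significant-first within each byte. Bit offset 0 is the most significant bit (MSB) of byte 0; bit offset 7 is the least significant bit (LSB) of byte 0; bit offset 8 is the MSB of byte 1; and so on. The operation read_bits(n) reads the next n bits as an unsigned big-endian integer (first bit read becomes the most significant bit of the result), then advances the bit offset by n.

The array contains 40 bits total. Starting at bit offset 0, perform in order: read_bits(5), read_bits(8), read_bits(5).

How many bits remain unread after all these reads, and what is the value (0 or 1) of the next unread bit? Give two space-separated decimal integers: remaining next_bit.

Answer: 22 0

Derivation:
Read 1: bits[0:5] width=5 -> value=7 (bin 00111); offset now 5 = byte 0 bit 5; 35 bits remain
Read 2: bits[5:13] width=8 -> value=93 (bin 01011101); offset now 13 = byte 1 bit 5; 27 bits remain
Read 3: bits[13:18] width=5 -> value=28 (bin 11100); offset now 18 = byte 2 bit 2; 22 bits remain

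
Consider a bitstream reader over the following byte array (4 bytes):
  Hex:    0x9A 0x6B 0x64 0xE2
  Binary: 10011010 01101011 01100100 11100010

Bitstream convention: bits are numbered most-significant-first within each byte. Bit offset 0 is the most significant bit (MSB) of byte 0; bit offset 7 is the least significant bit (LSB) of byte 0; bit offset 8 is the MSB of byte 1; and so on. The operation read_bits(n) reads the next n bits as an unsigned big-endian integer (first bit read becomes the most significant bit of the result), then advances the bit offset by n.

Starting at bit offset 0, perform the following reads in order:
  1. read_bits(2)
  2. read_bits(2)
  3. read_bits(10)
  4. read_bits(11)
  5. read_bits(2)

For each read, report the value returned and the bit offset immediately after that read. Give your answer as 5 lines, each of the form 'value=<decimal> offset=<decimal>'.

Read 1: bits[0:2] width=2 -> value=2 (bin 10); offset now 2 = byte 0 bit 2; 30 bits remain
Read 2: bits[2:4] width=2 -> value=1 (bin 01); offset now 4 = byte 0 bit 4; 28 bits remain
Read 3: bits[4:14] width=10 -> value=666 (bin 1010011010); offset now 14 = byte 1 bit 6; 18 bits remain
Read 4: bits[14:25] width=11 -> value=1737 (bin 11011001001); offset now 25 = byte 3 bit 1; 7 bits remain
Read 5: bits[25:27] width=2 -> value=3 (bin 11); offset now 27 = byte 3 bit 3; 5 bits remain

Answer: value=2 offset=2
value=1 offset=4
value=666 offset=14
value=1737 offset=25
value=3 offset=27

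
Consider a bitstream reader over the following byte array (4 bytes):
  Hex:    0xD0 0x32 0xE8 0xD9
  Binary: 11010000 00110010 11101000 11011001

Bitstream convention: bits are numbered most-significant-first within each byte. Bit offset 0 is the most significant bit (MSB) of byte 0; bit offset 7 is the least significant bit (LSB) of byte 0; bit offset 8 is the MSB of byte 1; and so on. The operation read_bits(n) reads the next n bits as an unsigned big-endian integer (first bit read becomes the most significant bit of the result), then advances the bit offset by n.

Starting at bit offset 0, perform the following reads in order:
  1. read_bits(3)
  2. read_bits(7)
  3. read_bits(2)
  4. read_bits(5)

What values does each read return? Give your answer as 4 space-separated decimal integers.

Answer: 6 64 3 5

Derivation:
Read 1: bits[0:3] width=3 -> value=6 (bin 110); offset now 3 = byte 0 bit 3; 29 bits remain
Read 2: bits[3:10] width=7 -> value=64 (bin 1000000); offset now 10 = byte 1 bit 2; 22 bits remain
Read 3: bits[10:12] width=2 -> value=3 (bin 11); offset now 12 = byte 1 bit 4; 20 bits remain
Read 4: bits[12:17] width=5 -> value=5 (bin 00101); offset now 17 = byte 2 bit 1; 15 bits remain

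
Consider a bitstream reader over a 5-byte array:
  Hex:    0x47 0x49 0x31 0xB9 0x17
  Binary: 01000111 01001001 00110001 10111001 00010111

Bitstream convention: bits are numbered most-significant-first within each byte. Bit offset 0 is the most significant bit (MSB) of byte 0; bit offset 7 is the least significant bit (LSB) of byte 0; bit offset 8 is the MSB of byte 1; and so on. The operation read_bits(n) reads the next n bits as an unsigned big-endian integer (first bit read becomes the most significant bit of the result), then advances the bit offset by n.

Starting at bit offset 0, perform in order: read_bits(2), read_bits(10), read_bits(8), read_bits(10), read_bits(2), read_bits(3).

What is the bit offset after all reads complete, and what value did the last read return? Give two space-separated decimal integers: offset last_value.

Answer: 35 0

Derivation:
Read 1: bits[0:2] width=2 -> value=1 (bin 01); offset now 2 = byte 0 bit 2; 38 bits remain
Read 2: bits[2:12] width=10 -> value=116 (bin 0001110100); offset now 12 = byte 1 bit 4; 28 bits remain
Read 3: bits[12:20] width=8 -> value=147 (bin 10010011); offset now 20 = byte 2 bit 4; 20 bits remain
Read 4: bits[20:30] width=10 -> value=110 (bin 0001101110); offset now 30 = byte 3 bit 6; 10 bits remain
Read 5: bits[30:32] width=2 -> value=1 (bin 01); offset now 32 = byte 4 bit 0; 8 bits remain
Read 6: bits[32:35] width=3 -> value=0 (bin 000); offset now 35 = byte 4 bit 3; 5 bits remain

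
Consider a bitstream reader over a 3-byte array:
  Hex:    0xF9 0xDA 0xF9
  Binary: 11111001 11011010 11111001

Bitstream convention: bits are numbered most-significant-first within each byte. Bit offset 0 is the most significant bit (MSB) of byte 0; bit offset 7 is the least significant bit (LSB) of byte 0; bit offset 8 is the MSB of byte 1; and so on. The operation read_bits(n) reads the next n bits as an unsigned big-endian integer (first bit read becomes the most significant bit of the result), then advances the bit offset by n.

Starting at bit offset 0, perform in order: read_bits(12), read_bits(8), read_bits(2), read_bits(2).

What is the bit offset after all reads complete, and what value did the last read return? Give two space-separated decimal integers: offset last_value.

Answer: 24 1

Derivation:
Read 1: bits[0:12] width=12 -> value=3997 (bin 111110011101); offset now 12 = byte 1 bit 4; 12 bits remain
Read 2: bits[12:20] width=8 -> value=175 (bin 10101111); offset now 20 = byte 2 bit 4; 4 bits remain
Read 3: bits[20:22] width=2 -> value=2 (bin 10); offset now 22 = byte 2 bit 6; 2 bits remain
Read 4: bits[22:24] width=2 -> value=1 (bin 01); offset now 24 = byte 3 bit 0; 0 bits remain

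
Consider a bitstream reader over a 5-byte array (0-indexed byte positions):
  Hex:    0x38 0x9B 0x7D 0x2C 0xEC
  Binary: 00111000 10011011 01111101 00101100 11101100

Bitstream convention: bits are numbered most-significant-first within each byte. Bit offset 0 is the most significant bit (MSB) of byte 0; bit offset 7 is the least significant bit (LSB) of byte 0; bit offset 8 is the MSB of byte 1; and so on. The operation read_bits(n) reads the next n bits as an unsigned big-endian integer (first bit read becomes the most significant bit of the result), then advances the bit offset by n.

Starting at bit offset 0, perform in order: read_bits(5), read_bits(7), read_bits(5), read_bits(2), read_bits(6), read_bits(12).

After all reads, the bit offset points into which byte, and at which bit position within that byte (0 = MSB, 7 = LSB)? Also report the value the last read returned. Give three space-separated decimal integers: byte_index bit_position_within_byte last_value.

Read 1: bits[0:5] width=5 -> value=7 (bin 00111); offset now 5 = byte 0 bit 5; 35 bits remain
Read 2: bits[5:12] width=7 -> value=9 (bin 0001001); offset now 12 = byte 1 bit 4; 28 bits remain
Read 3: bits[12:17] width=5 -> value=22 (bin 10110); offset now 17 = byte 2 bit 1; 23 bits remain
Read 4: bits[17:19] width=2 -> value=3 (bin 11); offset now 19 = byte 2 bit 3; 21 bits remain
Read 5: bits[19:25] width=6 -> value=58 (bin 111010); offset now 25 = byte 3 bit 1; 15 bits remain
Read 6: bits[25:37] width=12 -> value=1437 (bin 010110011101); offset now 37 = byte 4 bit 5; 3 bits remain

Answer: 4 5 1437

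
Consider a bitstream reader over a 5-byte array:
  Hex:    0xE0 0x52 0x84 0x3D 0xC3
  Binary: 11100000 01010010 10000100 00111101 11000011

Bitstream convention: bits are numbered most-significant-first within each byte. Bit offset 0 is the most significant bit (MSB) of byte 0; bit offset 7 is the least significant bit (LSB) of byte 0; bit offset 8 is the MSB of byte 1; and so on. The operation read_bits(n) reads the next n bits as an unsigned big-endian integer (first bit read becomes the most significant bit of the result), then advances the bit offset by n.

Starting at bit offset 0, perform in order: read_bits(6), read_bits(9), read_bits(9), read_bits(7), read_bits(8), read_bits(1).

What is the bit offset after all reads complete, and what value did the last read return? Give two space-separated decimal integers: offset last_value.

Answer: 40 1

Derivation:
Read 1: bits[0:6] width=6 -> value=56 (bin 111000); offset now 6 = byte 0 bit 6; 34 bits remain
Read 2: bits[6:15] width=9 -> value=41 (bin 000101001); offset now 15 = byte 1 bit 7; 25 bits remain
Read 3: bits[15:24] width=9 -> value=132 (bin 010000100); offset now 24 = byte 3 bit 0; 16 bits remain
Read 4: bits[24:31] width=7 -> value=30 (bin 0011110); offset now 31 = byte 3 bit 7; 9 bits remain
Read 5: bits[31:39] width=8 -> value=225 (bin 11100001); offset now 39 = byte 4 bit 7; 1 bits remain
Read 6: bits[39:40] width=1 -> value=1 (bin 1); offset now 40 = byte 5 bit 0; 0 bits remain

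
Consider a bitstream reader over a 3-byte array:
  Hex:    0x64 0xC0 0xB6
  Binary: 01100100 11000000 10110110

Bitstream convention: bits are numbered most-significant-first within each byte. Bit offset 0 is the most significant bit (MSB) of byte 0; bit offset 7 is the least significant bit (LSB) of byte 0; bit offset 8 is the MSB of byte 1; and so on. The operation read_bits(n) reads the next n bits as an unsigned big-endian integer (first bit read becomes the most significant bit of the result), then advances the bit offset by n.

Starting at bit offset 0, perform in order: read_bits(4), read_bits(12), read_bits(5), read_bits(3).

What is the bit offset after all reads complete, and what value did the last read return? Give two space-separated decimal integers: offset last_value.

Read 1: bits[0:4] width=4 -> value=6 (bin 0110); offset now 4 = byte 0 bit 4; 20 bits remain
Read 2: bits[4:16] width=12 -> value=1216 (bin 010011000000); offset now 16 = byte 2 bit 0; 8 bits remain
Read 3: bits[16:21] width=5 -> value=22 (bin 10110); offset now 21 = byte 2 bit 5; 3 bits remain
Read 4: bits[21:24] width=3 -> value=6 (bin 110); offset now 24 = byte 3 bit 0; 0 bits remain

Answer: 24 6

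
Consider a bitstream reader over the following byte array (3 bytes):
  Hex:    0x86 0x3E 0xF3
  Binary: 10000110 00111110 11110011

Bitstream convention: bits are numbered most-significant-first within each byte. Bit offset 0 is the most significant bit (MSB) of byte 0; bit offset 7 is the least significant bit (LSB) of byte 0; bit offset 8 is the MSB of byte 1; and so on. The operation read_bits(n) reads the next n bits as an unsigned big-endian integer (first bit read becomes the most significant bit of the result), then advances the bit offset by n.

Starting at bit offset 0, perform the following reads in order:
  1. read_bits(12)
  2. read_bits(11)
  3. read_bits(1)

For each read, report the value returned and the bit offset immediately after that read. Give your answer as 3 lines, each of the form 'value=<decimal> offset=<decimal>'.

Read 1: bits[0:12] width=12 -> value=2147 (bin 100001100011); offset now 12 = byte 1 bit 4; 12 bits remain
Read 2: bits[12:23] width=11 -> value=1913 (bin 11101111001); offset now 23 = byte 2 bit 7; 1 bits remain
Read 3: bits[23:24] width=1 -> value=1 (bin 1); offset now 24 = byte 3 bit 0; 0 bits remain

Answer: value=2147 offset=12
value=1913 offset=23
value=1 offset=24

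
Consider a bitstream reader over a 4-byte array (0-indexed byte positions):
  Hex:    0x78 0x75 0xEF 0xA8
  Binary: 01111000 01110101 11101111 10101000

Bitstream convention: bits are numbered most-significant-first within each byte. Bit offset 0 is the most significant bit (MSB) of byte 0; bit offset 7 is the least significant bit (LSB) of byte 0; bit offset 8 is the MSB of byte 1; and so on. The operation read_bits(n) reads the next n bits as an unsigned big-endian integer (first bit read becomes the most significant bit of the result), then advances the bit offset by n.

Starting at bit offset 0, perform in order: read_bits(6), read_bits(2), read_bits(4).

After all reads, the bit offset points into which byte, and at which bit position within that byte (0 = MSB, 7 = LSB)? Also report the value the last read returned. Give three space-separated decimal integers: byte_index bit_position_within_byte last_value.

Read 1: bits[0:6] width=6 -> value=30 (bin 011110); offset now 6 = byte 0 bit 6; 26 bits remain
Read 2: bits[6:8] width=2 -> value=0 (bin 00); offset now 8 = byte 1 bit 0; 24 bits remain
Read 3: bits[8:12] width=4 -> value=7 (bin 0111); offset now 12 = byte 1 bit 4; 20 bits remain

Answer: 1 4 7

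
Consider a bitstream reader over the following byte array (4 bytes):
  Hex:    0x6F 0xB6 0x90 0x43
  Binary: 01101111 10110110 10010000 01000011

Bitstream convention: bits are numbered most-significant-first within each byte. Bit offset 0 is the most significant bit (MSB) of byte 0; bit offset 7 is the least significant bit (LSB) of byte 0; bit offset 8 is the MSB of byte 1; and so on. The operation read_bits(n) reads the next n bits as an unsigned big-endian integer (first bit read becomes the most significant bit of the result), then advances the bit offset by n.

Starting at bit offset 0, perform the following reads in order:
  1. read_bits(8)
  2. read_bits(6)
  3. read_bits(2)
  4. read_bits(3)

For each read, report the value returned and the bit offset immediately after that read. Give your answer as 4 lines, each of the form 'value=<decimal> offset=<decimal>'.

Answer: value=111 offset=8
value=45 offset=14
value=2 offset=16
value=4 offset=19

Derivation:
Read 1: bits[0:8] width=8 -> value=111 (bin 01101111); offset now 8 = byte 1 bit 0; 24 bits remain
Read 2: bits[8:14] width=6 -> value=45 (bin 101101); offset now 14 = byte 1 bit 6; 18 bits remain
Read 3: bits[14:16] width=2 -> value=2 (bin 10); offset now 16 = byte 2 bit 0; 16 bits remain
Read 4: bits[16:19] width=3 -> value=4 (bin 100); offset now 19 = byte 2 bit 3; 13 bits remain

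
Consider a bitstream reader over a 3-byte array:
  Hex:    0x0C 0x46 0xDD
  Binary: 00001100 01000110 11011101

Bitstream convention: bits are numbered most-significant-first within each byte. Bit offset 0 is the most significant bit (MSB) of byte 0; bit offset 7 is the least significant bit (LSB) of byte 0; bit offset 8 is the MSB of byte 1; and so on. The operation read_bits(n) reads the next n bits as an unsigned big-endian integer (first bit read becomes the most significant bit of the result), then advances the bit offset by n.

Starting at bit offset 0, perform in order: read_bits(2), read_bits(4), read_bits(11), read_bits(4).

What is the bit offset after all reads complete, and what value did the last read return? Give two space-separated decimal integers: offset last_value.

Read 1: bits[0:2] width=2 -> value=0 (bin 00); offset now 2 = byte 0 bit 2; 22 bits remain
Read 2: bits[2:6] width=4 -> value=3 (bin 0011); offset now 6 = byte 0 bit 6; 18 bits remain
Read 3: bits[6:17] width=11 -> value=141 (bin 00010001101); offset now 17 = byte 2 bit 1; 7 bits remain
Read 4: bits[17:21] width=4 -> value=11 (bin 1011); offset now 21 = byte 2 bit 5; 3 bits remain

Answer: 21 11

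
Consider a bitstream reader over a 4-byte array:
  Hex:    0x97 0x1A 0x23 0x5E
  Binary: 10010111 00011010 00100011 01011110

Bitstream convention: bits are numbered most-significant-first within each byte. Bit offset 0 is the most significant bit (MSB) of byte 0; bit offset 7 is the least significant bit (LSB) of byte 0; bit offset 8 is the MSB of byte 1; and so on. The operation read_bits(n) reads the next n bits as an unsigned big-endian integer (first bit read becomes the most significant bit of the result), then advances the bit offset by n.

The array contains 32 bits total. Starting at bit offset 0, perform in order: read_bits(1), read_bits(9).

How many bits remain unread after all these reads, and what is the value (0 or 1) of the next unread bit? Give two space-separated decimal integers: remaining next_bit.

Answer: 22 0

Derivation:
Read 1: bits[0:1] width=1 -> value=1 (bin 1); offset now 1 = byte 0 bit 1; 31 bits remain
Read 2: bits[1:10] width=9 -> value=92 (bin 001011100); offset now 10 = byte 1 bit 2; 22 bits remain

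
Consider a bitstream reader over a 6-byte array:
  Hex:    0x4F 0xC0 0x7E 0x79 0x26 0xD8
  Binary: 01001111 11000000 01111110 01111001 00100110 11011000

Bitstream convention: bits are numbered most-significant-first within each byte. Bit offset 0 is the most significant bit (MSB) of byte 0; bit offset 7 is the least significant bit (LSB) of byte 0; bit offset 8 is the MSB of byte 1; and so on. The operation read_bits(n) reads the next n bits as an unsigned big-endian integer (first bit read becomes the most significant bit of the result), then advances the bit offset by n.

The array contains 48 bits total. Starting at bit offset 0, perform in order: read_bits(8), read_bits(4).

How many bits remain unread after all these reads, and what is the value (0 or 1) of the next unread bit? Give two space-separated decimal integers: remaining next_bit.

Read 1: bits[0:8] width=8 -> value=79 (bin 01001111); offset now 8 = byte 1 bit 0; 40 bits remain
Read 2: bits[8:12] width=4 -> value=12 (bin 1100); offset now 12 = byte 1 bit 4; 36 bits remain

Answer: 36 0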